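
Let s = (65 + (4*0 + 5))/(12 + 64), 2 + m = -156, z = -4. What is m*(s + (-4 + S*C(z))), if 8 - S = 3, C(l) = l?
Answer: 69283/19 ≈ 3646.5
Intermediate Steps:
m = -158 (m = -2 - 156 = -158)
S = 5 (S = 8 - 1*3 = 8 - 3 = 5)
s = 35/38 (s = (65 + (0 + 5))/76 = (65 + 5)*(1/76) = 70*(1/76) = 35/38 ≈ 0.92105)
m*(s + (-4 + S*C(z))) = -158*(35/38 + (-4 + 5*(-4))) = -158*(35/38 + (-4 - 20)) = -158*(35/38 - 24) = -158*(-877/38) = 69283/19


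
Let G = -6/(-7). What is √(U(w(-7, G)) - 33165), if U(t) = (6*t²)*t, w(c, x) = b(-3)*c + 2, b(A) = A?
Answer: 7*√813 ≈ 199.59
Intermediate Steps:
G = 6/7 (G = -6*(-⅐) = 6/7 ≈ 0.85714)
w(c, x) = 2 - 3*c (w(c, x) = -3*c + 2 = 2 - 3*c)
U(t) = 6*t³
√(U(w(-7, G)) - 33165) = √(6*(2 - 3*(-7))³ - 33165) = √(6*(2 + 21)³ - 33165) = √(6*23³ - 33165) = √(6*12167 - 33165) = √(73002 - 33165) = √39837 = 7*√813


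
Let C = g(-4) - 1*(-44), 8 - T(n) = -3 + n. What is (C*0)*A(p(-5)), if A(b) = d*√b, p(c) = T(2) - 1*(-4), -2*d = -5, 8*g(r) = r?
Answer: 0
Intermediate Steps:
g(r) = r/8
T(n) = 11 - n (T(n) = 8 - (-3 + n) = 8 + (3 - n) = 11 - n)
d = 5/2 (d = -½*(-5) = 5/2 ≈ 2.5000)
p(c) = 13 (p(c) = (11 - 1*2) - 1*(-4) = (11 - 2) + 4 = 9 + 4 = 13)
A(b) = 5*√b/2
C = 87/2 (C = (⅛)*(-4) - 1*(-44) = -½ + 44 = 87/2 ≈ 43.500)
(C*0)*A(p(-5)) = ((87/2)*0)*(5*√13/2) = 0*(5*√13/2) = 0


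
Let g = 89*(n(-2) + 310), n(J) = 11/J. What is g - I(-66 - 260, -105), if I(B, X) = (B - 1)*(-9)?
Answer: 48315/2 ≈ 24158.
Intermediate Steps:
I(B, X) = 9 - 9*B (I(B, X) = (-1 + B)*(-9) = 9 - 9*B)
g = 54201/2 (g = 89*(11/(-2) + 310) = 89*(11*(-½) + 310) = 89*(-11/2 + 310) = 89*(609/2) = 54201/2 ≈ 27101.)
g - I(-66 - 260, -105) = 54201/2 - (9 - 9*(-66 - 260)) = 54201/2 - (9 - 9*(-326)) = 54201/2 - (9 + 2934) = 54201/2 - 1*2943 = 54201/2 - 2943 = 48315/2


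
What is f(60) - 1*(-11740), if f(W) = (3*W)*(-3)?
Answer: 11200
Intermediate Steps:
f(W) = -9*W
f(60) - 1*(-11740) = -9*60 - 1*(-11740) = -540 + 11740 = 11200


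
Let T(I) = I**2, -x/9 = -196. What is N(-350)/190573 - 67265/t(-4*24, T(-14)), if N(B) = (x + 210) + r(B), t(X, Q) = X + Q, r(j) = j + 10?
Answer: -2563745889/3811460 ≈ -672.64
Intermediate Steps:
r(j) = 10 + j
x = 1764 (x = -9*(-196) = 1764)
t(X, Q) = Q + X
N(B) = 1984 + B (N(B) = (1764 + 210) + (10 + B) = 1974 + (10 + B) = 1984 + B)
N(-350)/190573 - 67265/t(-4*24, T(-14)) = (1984 - 350)/190573 - 67265/((-14)**2 - 4*24) = 1634*(1/190573) - 67265/(196 - 96) = 1634/190573 - 67265/100 = 1634/190573 - 67265*1/100 = 1634/190573 - 13453/20 = -2563745889/3811460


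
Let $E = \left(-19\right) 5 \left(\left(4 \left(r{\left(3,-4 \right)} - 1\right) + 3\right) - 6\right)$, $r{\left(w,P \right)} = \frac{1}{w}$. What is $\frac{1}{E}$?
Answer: $\frac{3}{1615} \approx 0.0018576$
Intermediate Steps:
$E = \frac{1615}{3}$ ($E = \left(-19\right) 5 \left(\left(4 \left(\frac{1}{3} - 1\right) + 3\right) - 6\right) = - 95 \left(\left(4 \left(\frac{1}{3} - 1\right) + 3\right) - 6\right) = - 95 \left(\left(4 \left(- \frac{2}{3}\right) + 3\right) - 6\right) = - 95 \left(\left(- \frac{8}{3} + 3\right) - 6\right) = - 95 \left(\frac{1}{3} - 6\right) = \left(-95\right) \left(- \frac{17}{3}\right) = \frac{1615}{3} \approx 538.33$)
$\frac{1}{E} = \frac{1}{\frac{1615}{3}} = \frac{3}{1615}$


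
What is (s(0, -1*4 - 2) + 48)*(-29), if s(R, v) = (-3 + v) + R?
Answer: -1131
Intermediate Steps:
s(R, v) = -3 + R + v
(s(0, -1*4 - 2) + 48)*(-29) = ((-3 + 0 + (-1*4 - 2)) + 48)*(-29) = ((-3 + 0 + (-4 - 2)) + 48)*(-29) = ((-3 + 0 - 6) + 48)*(-29) = (-9 + 48)*(-29) = 39*(-29) = -1131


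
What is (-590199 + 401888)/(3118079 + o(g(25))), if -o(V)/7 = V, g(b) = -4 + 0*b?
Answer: -188311/3118107 ≈ -0.060393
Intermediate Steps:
g(b) = -4 (g(b) = -4 + 0 = -4)
o(V) = -7*V
(-590199 + 401888)/(3118079 + o(g(25))) = (-590199 + 401888)/(3118079 - 7*(-4)) = -188311/(3118079 + 28) = -188311/3118107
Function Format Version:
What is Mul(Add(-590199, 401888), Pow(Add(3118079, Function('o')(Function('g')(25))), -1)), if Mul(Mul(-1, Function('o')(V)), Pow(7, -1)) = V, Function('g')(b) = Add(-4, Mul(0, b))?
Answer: Rational(-188311, 3118107) ≈ -0.060393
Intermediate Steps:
Function('g')(b) = -4 (Function('g')(b) = Add(-4, 0) = -4)
Function('o')(V) = Mul(-7, V)
Mul(Add(-590199, 401888), Pow(Add(3118079, Function('o')(Function('g')(25))), -1)) = Mul(Add(-590199, 401888), Pow(Add(3118079, Mul(-7, -4)), -1)) = Mul(-188311, Pow(Add(3118079, 28), -1)) = Mul(-188311, Pow(3118107, -1)) = Mul(-188311, Rational(1, 3118107)) = Rational(-188311, 3118107)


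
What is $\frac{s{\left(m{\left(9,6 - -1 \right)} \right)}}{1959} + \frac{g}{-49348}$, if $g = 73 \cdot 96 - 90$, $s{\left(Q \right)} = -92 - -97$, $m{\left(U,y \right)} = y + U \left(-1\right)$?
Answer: $- \frac{6652811}{48336366} \approx -0.13764$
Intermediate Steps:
$m{\left(U,y \right)} = y - U$
$s{\left(Q \right)} = 5$ ($s{\left(Q \right)} = -92 + 97 = 5$)
$g = 6918$ ($g = 7008 - 90 = 6918$)
$\frac{s{\left(m{\left(9,6 - -1 \right)} \right)}}{1959} + \frac{g}{-49348} = \frac{5}{1959} + \frac{6918}{-49348} = 5 \cdot \frac{1}{1959} + 6918 \left(- \frac{1}{49348}\right) = \frac{5}{1959} - \frac{3459}{24674} = - \frac{6652811}{48336366}$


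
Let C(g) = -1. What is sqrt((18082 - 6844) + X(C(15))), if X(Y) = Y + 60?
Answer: sqrt(11297) ≈ 106.29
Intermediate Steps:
X(Y) = 60 + Y
sqrt((18082 - 6844) + X(C(15))) = sqrt((18082 - 6844) + (60 - 1)) = sqrt(11238 + 59) = sqrt(11297)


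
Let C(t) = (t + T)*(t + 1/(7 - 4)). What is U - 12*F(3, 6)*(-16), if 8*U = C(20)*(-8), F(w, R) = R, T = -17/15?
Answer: 34577/45 ≈ 768.38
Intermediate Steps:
T = -17/15 (T = -17*1/15 = -17/15 ≈ -1.1333)
C(t) = (-17/15 + t)*(⅓ + t) (C(t) = (t - 17/15)*(t + 1/(7 - 4)) = (-17/15 + t)*(t + 1/3) = (-17/15 + t)*(t + ⅓) = (-17/15 + t)*(⅓ + t))
U = -17263/45 (U = ((-17/45 + 20² - ⅘*20)*(-8))/8 = ((-17/45 + 400 - 16)*(-8))/8 = ((17263/45)*(-8))/8 = (⅛)*(-138104/45) = -17263/45 ≈ -383.62)
U - 12*F(3, 6)*(-16) = -17263/45 - 12*6*(-16) = -17263/45 - 72*(-16) = -17263/45 + 1152 = 34577/45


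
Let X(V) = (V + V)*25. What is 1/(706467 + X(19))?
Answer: 1/707417 ≈ 1.4136e-6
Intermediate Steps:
X(V) = 50*V (X(V) = (2*V)*25 = 50*V)
1/(706467 + X(19)) = 1/(706467 + 50*19) = 1/(706467 + 950) = 1/707417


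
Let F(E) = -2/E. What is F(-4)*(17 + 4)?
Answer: 21/2 ≈ 10.500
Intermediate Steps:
F(-4)*(17 + 4) = (-2/(-4))*(17 + 4) = -2*(-¼)*21 = (½)*21 = 21/2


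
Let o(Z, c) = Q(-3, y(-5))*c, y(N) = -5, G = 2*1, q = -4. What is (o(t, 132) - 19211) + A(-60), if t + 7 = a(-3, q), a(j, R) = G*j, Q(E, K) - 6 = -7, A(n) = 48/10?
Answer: -96691/5 ≈ -19338.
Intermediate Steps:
G = 2
A(n) = 24/5 (A(n) = 48*(⅒) = 24/5)
Q(E, K) = -1 (Q(E, K) = 6 - 7 = -1)
a(j, R) = 2*j
t = -13 (t = -7 + 2*(-3) = -7 - 6 = -13)
o(Z, c) = -c
(o(t, 132) - 19211) + A(-60) = (-1*132 - 19211) + 24/5 = (-132 - 19211) + 24/5 = -19343 + 24/5 = -96691/5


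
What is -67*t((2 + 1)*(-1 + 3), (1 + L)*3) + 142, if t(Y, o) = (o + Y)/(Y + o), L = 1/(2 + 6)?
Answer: 75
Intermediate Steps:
L = ⅛ (L = 1/8 = ⅛ ≈ 0.12500)
t(Y, o) = 1 (t(Y, o) = (Y + o)/(Y + o) = 1)
-67*t((2 + 1)*(-1 + 3), (1 + L)*3) + 142 = -67*1 + 142 = -67 + 142 = 75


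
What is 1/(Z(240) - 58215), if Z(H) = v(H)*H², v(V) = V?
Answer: 1/13765785 ≈ 7.2644e-8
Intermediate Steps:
Z(H) = H³ (Z(H) = H*H² = H³)
1/(Z(240) - 58215) = 1/(240³ - 58215) = 1/(13824000 - 58215) = 1/13765785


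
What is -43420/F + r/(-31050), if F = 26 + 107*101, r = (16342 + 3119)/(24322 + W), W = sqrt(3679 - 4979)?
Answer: 13*(-5010000*sqrt(13) + 12185400343*I)/(3249900*(-12161*I + 5*sqrt(13))) ≈ -4.0081 + 3.8201e-8*I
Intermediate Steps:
W = 10*I*sqrt(13) (W = sqrt(-1300) = 10*I*sqrt(13) ≈ 36.056*I)
r = 19461/(24322 + 10*I*sqrt(13)) (r = (16342 + 3119)/(24322 + 10*I*sqrt(13)) = 19461/(24322 + 10*I*sqrt(13)) ≈ 0.80014 - 0.0011861*I)
F = 10833 (F = 26 + 10807 = 10833)
-43420/F + r/(-31050) = -43420/10833 + (236665221/295780492 - 97305*I*sqrt(13)/295780492)/(-31050) = -43420*1/10833 + (236665221/295780492 - 97305*I*sqrt(13)/295780492)*(-1/31050) = -43420/10833 + (-78888407/3061328092200 + 6487*I*sqrt(13)/612265618440) = -1926430729875899/480628510475400 + 6487*I*sqrt(13)/612265618440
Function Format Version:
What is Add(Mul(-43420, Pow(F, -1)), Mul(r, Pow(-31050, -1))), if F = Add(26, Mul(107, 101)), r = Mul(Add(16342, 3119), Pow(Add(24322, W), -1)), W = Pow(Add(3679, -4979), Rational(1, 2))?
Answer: Mul(Rational(13, 3249900), Pow(Add(Mul(-12161, I), Mul(5, Pow(13, Rational(1, 2)))), -1), Add(Mul(-5010000, Pow(13, Rational(1, 2))), Mul(12185400343, I))) ≈ Add(-4.0081, Mul(3.8201e-8, I))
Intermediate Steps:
W = Mul(10, I, Pow(13, Rational(1, 2))) (W = Pow(-1300, Rational(1, 2)) = Mul(10, I, Pow(13, Rational(1, 2))) ≈ Mul(36.056, I))
r = Mul(19461, Pow(Add(24322, Mul(10, I, Pow(13, Rational(1, 2)))), -1)) (r = Mul(Add(16342, 3119), Pow(Add(24322, Mul(10, I, Pow(13, Rational(1, 2)))), -1)) = Mul(19461, Pow(Add(24322, Mul(10, I, Pow(13, Rational(1, 2)))), -1)) ≈ Add(0.80014, Mul(-0.0011861, I)))
F = 10833 (F = Add(26, 10807) = 10833)
Add(Mul(-43420, Pow(F, -1)), Mul(r, Pow(-31050, -1))) = Add(Mul(-43420, Pow(10833, -1)), Mul(Add(Rational(236665221, 295780492), Mul(Rational(-97305, 295780492), I, Pow(13, Rational(1, 2)))), Pow(-31050, -1))) = Add(Mul(-43420, Rational(1, 10833)), Mul(Add(Rational(236665221, 295780492), Mul(Rational(-97305, 295780492), I, Pow(13, Rational(1, 2)))), Rational(-1, 31050))) = Add(Rational(-43420, 10833), Add(Rational(-78888407, 3061328092200), Mul(Rational(6487, 612265618440), I, Pow(13, Rational(1, 2))))) = Add(Rational(-1926430729875899, 480628510475400), Mul(Rational(6487, 612265618440), I, Pow(13, Rational(1, 2))))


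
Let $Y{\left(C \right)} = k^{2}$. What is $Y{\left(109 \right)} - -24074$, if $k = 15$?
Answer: $24299$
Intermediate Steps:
$Y{\left(C \right)} = 225$ ($Y{\left(C \right)} = 15^{2} = 225$)
$Y{\left(109 \right)} - -24074 = 225 - -24074 = 225 + 24074 = 24299$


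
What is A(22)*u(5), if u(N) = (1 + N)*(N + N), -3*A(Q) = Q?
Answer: -440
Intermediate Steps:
A(Q) = -Q/3
u(N) = 2*N*(1 + N) (u(N) = (1 + N)*(2*N) = 2*N*(1 + N))
A(22)*u(5) = (-1/3*22)*(2*5*(1 + 5)) = -44*5*6/3 = -22/3*60 = -440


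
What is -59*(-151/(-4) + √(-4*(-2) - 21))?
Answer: -8909/4 - 59*I*√13 ≈ -2227.3 - 212.73*I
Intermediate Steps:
-59*(-151/(-4) + √(-4*(-2) - 21)) = -59*(-151*(-¼) + √(8 - 21)) = -59*(151/4 + √(-13)) = -59*(151/4 + I*√13) = -8909/4 - 59*I*√13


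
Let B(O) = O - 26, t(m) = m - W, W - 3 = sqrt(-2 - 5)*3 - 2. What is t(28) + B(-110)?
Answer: -109 - 3*I*sqrt(7) ≈ -109.0 - 7.9373*I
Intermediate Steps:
W = 1 + 3*I*sqrt(7) (W = 3 + (sqrt(-2 - 5)*3 - 2) = 3 + (sqrt(-7)*3 - 2) = 3 + ((I*sqrt(7))*3 - 2) = 3 + (3*I*sqrt(7) - 2) = 3 + (-2 + 3*I*sqrt(7)) = 1 + 3*I*sqrt(7) ≈ 1.0 + 7.9373*I)
t(m) = -1 + m - 3*I*sqrt(7) (t(m) = m - (1 + 3*I*sqrt(7)) = m + (-1 - 3*I*sqrt(7)) = -1 + m - 3*I*sqrt(7))
B(O) = -26 + O
t(28) + B(-110) = (-1 + 28 - 3*I*sqrt(7)) + (-26 - 110) = (27 - 3*I*sqrt(7)) - 136 = -109 - 3*I*sqrt(7)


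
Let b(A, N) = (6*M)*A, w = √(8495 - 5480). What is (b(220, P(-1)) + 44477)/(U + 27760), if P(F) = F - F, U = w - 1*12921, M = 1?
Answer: 679581683/220192906 - 137391*√335/220192906 ≈ 3.0749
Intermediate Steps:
w = 3*√335 (w = √3015 = 3*√335 ≈ 54.909)
U = -12921 + 3*√335 (U = 3*√335 - 1*12921 = 3*√335 - 12921 = -12921 + 3*√335 ≈ -12866.)
P(F) = 0
b(A, N) = 6*A (b(A, N) = (6*1)*A = 6*A)
(b(220, P(-1)) + 44477)/(U + 27760) = (6*220 + 44477)/((-12921 + 3*√335) + 27760) = (1320 + 44477)/(14839 + 3*√335) = 45797/(14839 + 3*√335)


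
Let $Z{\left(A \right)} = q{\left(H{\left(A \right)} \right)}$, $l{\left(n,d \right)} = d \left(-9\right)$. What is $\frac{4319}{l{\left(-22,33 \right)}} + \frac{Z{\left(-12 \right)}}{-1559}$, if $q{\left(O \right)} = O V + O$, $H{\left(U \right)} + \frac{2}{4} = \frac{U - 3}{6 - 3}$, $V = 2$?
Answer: $- \frac{13456841}{926046} \approx -14.532$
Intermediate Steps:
$l{\left(n,d \right)} = - 9 d$
$H{\left(U \right)} = - \frac{3}{2} + \frac{U}{3}$ ($H{\left(U \right)} = - \frac{1}{2} + \frac{U - 3}{6 - 3} = - \frac{1}{2} + \frac{-3 + U}{3} = - \frac{1}{2} + \left(-3 + U\right) \frac{1}{3} = - \frac{1}{2} + \left(-1 + \frac{U}{3}\right) = - \frac{3}{2} + \frac{U}{3}$)
$q{\left(O \right)} = 3 O$ ($q{\left(O \right)} = O 2 + O = 2 O + O = 3 O$)
$Z{\left(A \right)} = - \frac{9}{2} + A$ ($Z{\left(A \right)} = 3 \left(- \frac{3}{2} + \frac{A}{3}\right) = - \frac{9}{2} + A$)
$\frac{4319}{l{\left(-22,33 \right)}} + \frac{Z{\left(-12 \right)}}{-1559} = \frac{4319}{\left(-9\right) 33} + \frac{- \frac{9}{2} - 12}{-1559} = \frac{4319}{-297} - - \frac{33}{3118} = 4319 \left(- \frac{1}{297}\right) + \frac{33}{3118} = - \frac{4319}{297} + \frac{33}{3118} = - \frac{13456841}{926046}$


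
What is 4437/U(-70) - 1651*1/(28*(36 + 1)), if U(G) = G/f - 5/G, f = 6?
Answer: -193866781/504532 ≈ -384.25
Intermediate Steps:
U(G) = -5/G + G/6 (U(G) = G/6 - 5/G = -5/G + G/6)
4437/U(-70) - 1651*1/(28*(36 + 1)) = 4437/(-5/(-70) + (1/6)*(-70)) - 1651*1/(28*(36 + 1)) = 4437/(-5*(-1/70) - 35/3) - 1651/(37*28) = 4437/(1/14 - 35/3) - 1651/1036 = 4437/(-487/42) - 1651*1/1036 = 4437*(-42/487) - 1651/1036 = -186354/487 - 1651/1036 = -193866781/504532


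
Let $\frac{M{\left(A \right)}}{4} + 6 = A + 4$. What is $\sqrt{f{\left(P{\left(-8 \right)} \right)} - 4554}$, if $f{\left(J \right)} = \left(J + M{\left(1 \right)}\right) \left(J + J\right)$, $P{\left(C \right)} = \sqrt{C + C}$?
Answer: $\sqrt{-4586 - 32 i} \approx 0.2363 - 67.72 i$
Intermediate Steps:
$P{\left(C \right)} = \sqrt{2} \sqrt{C}$ ($P{\left(C \right)} = \sqrt{2 C} = \sqrt{2} \sqrt{C}$)
$M{\left(A \right)} = -8 + 4 A$ ($M{\left(A \right)} = -24 + 4 \left(A + 4\right) = -24 + 4 \left(4 + A\right) = -24 + \left(16 + 4 A\right) = -8 + 4 A$)
$f{\left(J \right)} = 2 J \left(-4 + J\right)$ ($f{\left(J \right)} = \left(J + \left(-8 + 4 \cdot 1\right)\right) \left(J + J\right) = \left(J + \left(-8 + 4\right)\right) 2 J = \left(J - 4\right) 2 J = \left(-4 + J\right) 2 J = 2 J \left(-4 + J\right)$)
$\sqrt{f{\left(P{\left(-8 \right)} \right)} - 4554} = \sqrt{2 \sqrt{2} \sqrt{-8} \left(-4 + \sqrt{2} \sqrt{-8}\right) - 4554} = \sqrt{2 \sqrt{2} \cdot 2 i \sqrt{2} \left(-4 + \sqrt{2} \cdot 2 i \sqrt{2}\right) - 4554} = \sqrt{2 \cdot 4 i \left(-4 + 4 i\right) - 4554} = \sqrt{8 i \left(-4 + 4 i\right) - 4554} = \sqrt{-4554 + 8 i \left(-4 + 4 i\right)}$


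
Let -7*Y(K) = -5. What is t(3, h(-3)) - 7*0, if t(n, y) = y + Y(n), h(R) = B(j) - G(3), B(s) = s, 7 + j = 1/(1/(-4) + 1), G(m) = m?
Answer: -167/21 ≈ -7.9524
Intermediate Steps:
Y(K) = 5/7 (Y(K) = -⅐*(-5) = 5/7)
j = -17/3 (j = -7 + 1/(1/(-4) + 1) = -7 + 1/(-¼ + 1) = -7 + 1/(¾) = -7 + 4/3 = -17/3 ≈ -5.6667)
h(R) = -26/3 (h(R) = -17/3 - 1*3 = -17/3 - 3 = -26/3)
t(n, y) = 5/7 + y (t(n, y) = y + 5/7 = 5/7 + y)
t(3, h(-3)) - 7*0 = (5/7 - 26/3) - 7*0 = -167/21 + 0 = -167/21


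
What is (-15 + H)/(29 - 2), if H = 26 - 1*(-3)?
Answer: 14/27 ≈ 0.51852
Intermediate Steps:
H = 29 (H = 26 + 3 = 29)
(-15 + H)/(29 - 2) = (-15 + 29)/(29 - 2) = 14/27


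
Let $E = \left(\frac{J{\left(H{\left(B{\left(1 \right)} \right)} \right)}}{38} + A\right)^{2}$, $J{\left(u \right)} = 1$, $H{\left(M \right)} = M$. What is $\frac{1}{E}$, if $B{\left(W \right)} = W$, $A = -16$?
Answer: $\frac{1444}{368449} \approx 0.0039191$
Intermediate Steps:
$E = \frac{368449}{1444}$ ($E = \left(1 \cdot \frac{1}{38} - 16\right)^{2} = \left(\frac{1}{38} - 16\right)^{2} = \left(- \frac{607}{38}\right)^{2} = \frac{368449}{1444} \approx 255.16$)
$\frac{1}{E} = \frac{1}{\frac{368449}{1444}} = \frac{1444}{368449}$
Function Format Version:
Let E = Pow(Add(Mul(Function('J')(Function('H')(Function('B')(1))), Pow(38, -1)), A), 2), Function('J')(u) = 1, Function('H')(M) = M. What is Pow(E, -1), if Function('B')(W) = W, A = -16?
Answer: Rational(1444, 368449) ≈ 0.0039191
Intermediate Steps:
E = Rational(368449, 1444) (E = Pow(Add(Mul(1, Pow(38, -1)), -16), 2) = Pow(Add(Mul(1, Rational(1, 38)), -16), 2) = Pow(Add(Rational(1, 38), -16), 2) = Pow(Rational(-607, 38), 2) = Rational(368449, 1444) ≈ 255.16)
Pow(E, -1) = Pow(Rational(368449, 1444), -1) = Rational(1444, 368449)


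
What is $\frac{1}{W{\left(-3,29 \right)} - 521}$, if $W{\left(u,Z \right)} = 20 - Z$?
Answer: $- \frac{1}{530} \approx -0.0018868$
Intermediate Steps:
$\frac{1}{W{\left(-3,29 \right)} - 521} = \frac{1}{\left(20 - 29\right) - 521} = \frac{1}{-9 - 521} = \frac{1}{-530} = - \frac{1}{530}$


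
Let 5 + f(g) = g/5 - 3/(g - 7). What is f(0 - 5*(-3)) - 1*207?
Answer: -1675/8 ≈ -209.38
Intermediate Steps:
f(g) = -5 - 3/(-7 + g) + g/5 (f(g) = -5 + (g/5 - 3/(g - 7)) = -5 + (g*(⅕) - 3/(-7 + g)) = -5 + (g/5 - 3/(-7 + g)) = -5 + (-3/(-7 + g) + g/5) = -5 - 3/(-7 + g) + g/5)
f(0 - 5*(-3)) - 1*207 = (160 + (0 - 5*(-3))² - 32*(0 - 5*(-3)))/(5*(-7 + (0 - 5*(-3)))) - 1*207 = (160 + (0 + 15)² - 32*(0 + 15))/(5*(-7 + (0 + 15))) - 207 = (160 + 15² - 32*15)/(5*(-7 + 15)) - 207 = (⅕)*(160 + 225 - 480)/8 - 207 = (⅕)*(⅛)*(-95) - 207 = -19/8 - 207 = -1675/8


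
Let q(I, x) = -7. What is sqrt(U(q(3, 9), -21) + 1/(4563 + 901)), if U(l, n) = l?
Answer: I*sqrt(52245402)/2732 ≈ 2.6457*I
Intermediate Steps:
sqrt(U(q(3, 9), -21) + 1/(4563 + 901)) = sqrt(-7 + 1/(4563 + 901)) = sqrt(-7 + 1/5464) = sqrt(-38247/5464) = I*sqrt(52245402)/2732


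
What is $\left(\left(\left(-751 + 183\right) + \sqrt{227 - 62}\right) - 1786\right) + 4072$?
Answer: $1718 + \sqrt{165} \approx 1730.8$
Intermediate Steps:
$\left(\left(\left(-751 + 183\right) + \sqrt{227 - 62}\right) - 1786\right) + 4072 = \left(\left(-568 + \sqrt{165}\right) - 1786\right) + 4072 = \left(-2354 + \sqrt{165}\right) + 4072 = 1718 + \sqrt{165}$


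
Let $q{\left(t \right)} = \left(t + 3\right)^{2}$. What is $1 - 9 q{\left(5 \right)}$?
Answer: $-575$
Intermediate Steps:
$q{\left(t \right)} = \left(3 + t\right)^{2}$
$1 - 9 q{\left(5 \right)} = 1 - 9 \left(3 + 5\right)^{2} = 1 - 9 \cdot 8^{2} = 1 - 576 = -575$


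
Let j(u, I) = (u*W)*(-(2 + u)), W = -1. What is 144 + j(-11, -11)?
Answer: 243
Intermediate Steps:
j(u, I) = -u*(-2 - u) (j(u, I) = (u*(-1))*(-(2 + u)) = (-u)*(-2 - u) = -u*(-2 - u))
144 + j(-11, -11) = 144 - 11*(2 - 11) = 144 - 11*(-9) = 144 + 99 = 243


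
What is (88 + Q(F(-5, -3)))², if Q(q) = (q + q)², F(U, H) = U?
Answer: 35344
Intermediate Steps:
Q(q) = 4*q² (Q(q) = (2*q)² = 4*q²)
(88 + Q(F(-5, -3)))² = (88 + 4*(-5)²)² = (88 + 4*25)² = (88 + 100)² = 188² = 35344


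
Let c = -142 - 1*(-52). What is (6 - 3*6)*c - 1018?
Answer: 62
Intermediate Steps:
c = -90 (c = -142 + 52 = -90)
(6 - 3*6)*c - 1018 = (6 - 3*6)*(-90) - 1018 = (6 - 18)*(-90) - 1018 = -12*(-90) - 1018 = 1080 - 1018 = 62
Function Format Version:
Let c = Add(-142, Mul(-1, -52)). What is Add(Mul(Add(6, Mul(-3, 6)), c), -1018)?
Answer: 62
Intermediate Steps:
c = -90 (c = Add(-142, 52) = -90)
Add(Mul(Add(6, Mul(-3, 6)), c), -1018) = Add(Mul(Add(6, Mul(-3, 6)), -90), -1018) = Add(Mul(Add(6, -18), -90), -1018) = Add(Mul(-12, -90), -1018) = Add(1080, -1018) = 62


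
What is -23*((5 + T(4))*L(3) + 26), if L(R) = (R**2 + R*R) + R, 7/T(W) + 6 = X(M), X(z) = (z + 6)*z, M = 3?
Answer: -3174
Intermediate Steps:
X(z) = z*(6 + z) (X(z) = (6 + z)*z = z*(6 + z))
T(W) = 1/3 (T(W) = 7/(-6 + 3*(6 + 3)) = 7/(-6 + 3*9) = 7/(-6 + 27) = 7/21 = 7*(1/21) = 1/3)
L(R) = R + 2*R**2 (L(R) = (R**2 + R**2) + R = 2*R**2 + R = R + 2*R**2)
-23*((5 + T(4))*L(3) + 26) = -23*((5 + 1/3)*(3*(1 + 2*3)) + 26) = -23*(16*(3*(1 + 6))/3 + 26) = -23*(16*(3*7)/3 + 26) = -23*((16/3)*21 + 26) = -23*(112 + 26) = -23*138 = -3174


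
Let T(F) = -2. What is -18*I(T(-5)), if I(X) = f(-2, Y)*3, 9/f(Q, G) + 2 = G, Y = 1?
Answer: 486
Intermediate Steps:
f(Q, G) = 9/(-2 + G)
I(X) = -27 (I(X) = (9/(-2 + 1))*3 = (9/(-1))*3 = (9*(-1))*3 = -9*3 = -27)
-18*I(T(-5)) = -18*(-27) = 486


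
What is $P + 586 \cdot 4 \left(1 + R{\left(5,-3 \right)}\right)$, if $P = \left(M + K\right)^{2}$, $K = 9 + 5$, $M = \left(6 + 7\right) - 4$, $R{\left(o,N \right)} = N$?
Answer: $-4159$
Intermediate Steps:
$M = 9$ ($M = 13 - 4 = 9$)
$K = 14$
$P = 529$ ($P = \left(9 + 14\right)^{2} = 23^{2} = 529$)
$P + 586 \cdot 4 \left(1 + R{\left(5,-3 \right)}\right) = 529 + 586 \cdot 4 \left(1 - 3\right) = 529 + 586 \cdot 4 \left(-2\right) = 529 + 586 \left(-8\right) = 529 - 4688 = -4159$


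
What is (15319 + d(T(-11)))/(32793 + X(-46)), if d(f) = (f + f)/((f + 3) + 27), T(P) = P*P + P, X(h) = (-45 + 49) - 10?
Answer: 11916/25501 ≈ 0.46728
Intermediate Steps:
X(h) = -6 (X(h) = 4 - 10 = -6)
T(P) = P + P² (T(P) = P² + P = P + P²)
d(f) = 2*f/(30 + f) (d(f) = (2*f)/((3 + f) + 27) = (2*f)/(30 + f) = 2*f/(30 + f))
(15319 + d(T(-11)))/(32793 + X(-46)) = (15319 + 2*(-11*(1 - 11))/(30 - 11*(1 - 11)))/(32793 - 6) = (15319 + 2*(-11*(-10))/(30 - 11*(-10)))/32787 = (15319 + 2*110/(30 + 110))*(1/32787) = (15319 + 2*110/140)*(1/32787) = (15319 + 2*110*(1/140))*(1/32787) = (15319 + 11/7)*(1/32787) = (107244/7)*(1/32787) = 11916/25501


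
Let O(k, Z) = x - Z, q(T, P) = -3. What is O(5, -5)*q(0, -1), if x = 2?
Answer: -21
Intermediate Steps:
O(k, Z) = 2 - Z
O(5, -5)*q(0, -1) = (2 - 1*(-5))*(-3) = (2 + 5)*(-3) = 7*(-3) = -21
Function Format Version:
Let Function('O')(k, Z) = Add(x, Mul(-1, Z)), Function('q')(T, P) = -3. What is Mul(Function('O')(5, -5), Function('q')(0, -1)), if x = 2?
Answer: -21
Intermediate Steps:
Function('O')(k, Z) = Add(2, Mul(-1, Z))
Mul(Function('O')(5, -5), Function('q')(0, -1)) = Mul(Add(2, Mul(-1, -5)), -3) = Mul(Add(2, 5), -3) = Mul(7, -3) = -21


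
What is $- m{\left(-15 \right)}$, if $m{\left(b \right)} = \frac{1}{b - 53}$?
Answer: $\frac{1}{68} \approx 0.014706$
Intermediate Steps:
$m{\left(b \right)} = \frac{1}{-53 + b}$
$- m{\left(-15 \right)} = - \frac{1}{-53 - 15} = - \frac{1}{-68} = \left(-1\right) \left(- \frac{1}{68}\right) = \frac{1}{68}$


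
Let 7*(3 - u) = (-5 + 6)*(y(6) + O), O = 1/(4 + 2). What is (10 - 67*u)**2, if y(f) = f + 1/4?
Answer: 2418025/144 ≈ 16792.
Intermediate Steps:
O = 1/6 ≈ 0.16667
y(f) = 1/4 + f (y(f) = f + 1/4 = 1/4 + f)
u = 25/12 (u = 3 - (-5 + 6)*((1/4 + 6) + 1/6)/7 = 3 - (25/4 + 1/6)/7 = 3 - 77/(7*12) = 3 - 1/7*77/12 = 3 - 11/12 = 25/12 ≈ 2.0833)
(10 - 67*u)**2 = (10 - 67*25/12)**2 = (10 - 1675/12)**2 = (-1555/12)**2 = 2418025/144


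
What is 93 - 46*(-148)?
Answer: 6901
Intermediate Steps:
93 - 46*(-148) = 93 + 6808 = 6901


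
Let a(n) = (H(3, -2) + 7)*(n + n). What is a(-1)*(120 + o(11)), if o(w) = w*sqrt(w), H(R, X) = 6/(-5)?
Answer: -1392 - 638*sqrt(11)/5 ≈ -1815.2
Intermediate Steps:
H(R, X) = -6/5 (H(R, X) = 6*(-1/5) = -6/5)
o(w) = w**(3/2)
a(n) = 58*n/5 (a(n) = (-6/5 + 7)*(n + n) = 29*(2*n)/5 = 58*n/5)
a(-1)*(120 + o(11)) = ((58/5)*(-1))*(120 + 11**(3/2)) = -58*(120 + 11*sqrt(11))/5 = -1392 - 638*sqrt(11)/5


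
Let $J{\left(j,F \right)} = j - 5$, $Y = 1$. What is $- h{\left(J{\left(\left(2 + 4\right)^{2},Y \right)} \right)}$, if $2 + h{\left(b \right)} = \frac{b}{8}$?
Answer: $- \frac{15}{8} \approx -1.875$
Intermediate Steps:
$J{\left(j,F \right)} = -5 + j$
$h{\left(b \right)} = -2 + \frac{b}{8}$
$- h{\left(J{\left(\left(2 + 4\right)^{2},Y \right)} \right)} = - (-2 + \frac{-5 + \left(2 + 4\right)^{2}}{8}) = - (-2 + \frac{-5 + 6^{2}}{8}) = - (-2 + \frac{-5 + 36}{8}) = - (-2 + \frac{1}{8} \cdot 31) = - (-2 + \frac{31}{8}) = \left(-1\right) \frac{15}{8} = - \frac{15}{8}$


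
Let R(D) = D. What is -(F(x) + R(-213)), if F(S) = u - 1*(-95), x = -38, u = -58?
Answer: 176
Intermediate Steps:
F(S) = 37 (F(S) = -58 - 1*(-95) = -58 + 95 = 37)
-(F(x) + R(-213)) = -(37 - 213) = -1*(-176) = 176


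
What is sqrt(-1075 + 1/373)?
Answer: I*sqrt(149563302)/373 ≈ 32.787*I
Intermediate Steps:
sqrt(-1075 + 1/373) = sqrt(-400974/373) = I*sqrt(149563302)/373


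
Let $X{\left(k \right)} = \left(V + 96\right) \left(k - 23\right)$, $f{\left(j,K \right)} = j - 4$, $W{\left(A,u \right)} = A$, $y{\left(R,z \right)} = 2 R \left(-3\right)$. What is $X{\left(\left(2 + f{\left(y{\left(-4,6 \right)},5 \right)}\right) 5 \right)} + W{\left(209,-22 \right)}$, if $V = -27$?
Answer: $6212$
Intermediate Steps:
$y{\left(R,z \right)} = - 6 R$
$f{\left(j,K \right)} = -4 + j$
$X{\left(k \right)} = -1587 + 69 k$ ($X{\left(k \right)} = \left(-27 + 96\right) \left(k - 23\right) = 69 \left(-23 + k\right) = -1587 + 69 k$)
$X{\left(\left(2 + f{\left(y{\left(-4,6 \right)},5 \right)}\right) 5 \right)} + W{\left(209,-22 \right)} = \left(-1587 + 69 \left(2 - -20\right) 5\right) + 209 = \left(-1587 + 69 \left(2 + \left(-4 + 24\right)\right) 5\right) + 209 = \left(-1587 + 69 \left(2 + 20\right) 5\right) + 209 = \left(-1587 + 69 \cdot 22 \cdot 5\right) + 209 = \left(-1587 + 69 \cdot 110\right) + 209 = \left(-1587 + 7590\right) + 209 = 6003 + 209 = 6212$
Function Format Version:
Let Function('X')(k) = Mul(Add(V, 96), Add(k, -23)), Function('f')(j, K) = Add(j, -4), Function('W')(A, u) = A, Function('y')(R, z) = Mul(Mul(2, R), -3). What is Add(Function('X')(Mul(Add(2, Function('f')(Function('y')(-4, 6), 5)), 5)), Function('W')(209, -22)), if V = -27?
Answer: 6212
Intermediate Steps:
Function('y')(R, z) = Mul(-6, R)
Function('f')(j, K) = Add(-4, j)
Function('X')(k) = Add(-1587, Mul(69, k)) (Function('X')(k) = Mul(Add(-27, 96), Add(k, -23)) = Mul(69, Add(-23, k)) = Add(-1587, Mul(69, k)))
Add(Function('X')(Mul(Add(2, Function('f')(Function('y')(-4, 6), 5)), 5)), Function('W')(209, -22)) = Add(Add(-1587, Mul(69, Mul(Add(2, Add(-4, Mul(-6, -4))), 5))), 209) = Add(Add(-1587, Mul(69, Mul(Add(2, Add(-4, 24)), 5))), 209) = Add(Add(-1587, Mul(69, Mul(Add(2, 20), 5))), 209) = Add(Add(-1587, Mul(69, Mul(22, 5))), 209) = Add(Add(-1587, Mul(69, 110)), 209) = Add(Add(-1587, 7590), 209) = Add(6003, 209) = 6212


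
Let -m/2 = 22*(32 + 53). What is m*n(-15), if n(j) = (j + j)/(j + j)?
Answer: -3740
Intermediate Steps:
n(j) = 1 (n(j) = (2*j)/((2*j)) = (2*j)*(1/(2*j)) = 1)
m = -3740 (m = -44*(32 + 53) = -44*85 = -2*1870 = -3740)
m*n(-15) = -3740*1 = -3740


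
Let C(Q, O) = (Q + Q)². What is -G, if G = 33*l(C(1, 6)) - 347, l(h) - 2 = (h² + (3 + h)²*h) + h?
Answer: -6847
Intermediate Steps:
C(Q, O) = 4*Q² (C(Q, O) = (2*Q)² = 4*Q²)
l(h) = 2 + h + h² + h*(3 + h)² (l(h) = 2 + ((h² + (3 + h)²*h) + h) = 2 + ((h² + h*(3 + h)²) + h) = 2 + (h + h² + h*(3 + h)²) = 2 + h + h² + h*(3 + h)²)
G = 6847 (G = 33*(2 + 4*1² + (4*1²)² + (4*1²)*(3 + 4*1²)²) - 347 = 33*(2 + 4*1 + (4*1)² + (4*1)*(3 + 4*1)²) - 347 = 33*(2 + 4 + 4² + 4*(3 + 4)²) - 347 = 33*(2 + 4 + 16 + 4*7²) - 347 = 33*(2 + 4 + 16 + 4*49) - 347 = 33*(2 + 4 + 16 + 196) - 347 = 33*218 - 347 = 7194 - 347 = 6847)
-G = -1*6847 = -6847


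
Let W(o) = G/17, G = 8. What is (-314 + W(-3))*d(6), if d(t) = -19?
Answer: 101270/17 ≈ 5957.1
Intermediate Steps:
W(o) = 8/17
(-314 + W(-3))*d(6) = (-314 + 8/17)*(-19) = -5330/17*(-19) = 101270/17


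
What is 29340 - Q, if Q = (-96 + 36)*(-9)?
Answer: 28800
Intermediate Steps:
Q = 540 (Q = -60*(-9) = 540)
29340 - Q = 29340 - 1*540 = 29340 - 540 = 28800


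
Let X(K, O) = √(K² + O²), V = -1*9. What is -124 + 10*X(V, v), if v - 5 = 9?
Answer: -124 + 10*√277 ≈ 42.433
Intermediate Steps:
v = 14 (v = 5 + 9 = 14)
V = -9
-124 + 10*X(V, v) = -124 + 10*√((-9)² + 14²) = -124 + 10*√(81 + 196) = -124 + 10*√277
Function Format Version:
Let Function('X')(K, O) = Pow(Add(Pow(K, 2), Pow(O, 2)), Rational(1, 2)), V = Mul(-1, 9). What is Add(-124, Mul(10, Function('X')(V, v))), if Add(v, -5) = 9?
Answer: Add(-124, Mul(10, Pow(277, Rational(1, 2)))) ≈ 42.433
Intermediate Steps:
v = 14 (v = Add(5, 9) = 14)
V = -9
Add(-124, Mul(10, Function('X')(V, v))) = Add(-124, Mul(10, Pow(Add(Pow(-9, 2), Pow(14, 2)), Rational(1, 2)))) = Add(-124, Mul(10, Pow(Add(81, 196), Rational(1, 2)))) = Add(-124, Mul(10, Pow(277, Rational(1, 2))))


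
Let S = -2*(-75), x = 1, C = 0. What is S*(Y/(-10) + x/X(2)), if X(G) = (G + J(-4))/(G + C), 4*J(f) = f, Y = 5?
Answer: 225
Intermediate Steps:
J(f) = f/4
X(G) = (-1 + G)/G (X(G) = (G + (¼)*(-4))/(G + 0) = (G - 1)/G = (-1 + G)/G)
S = 150
S*(Y/(-10) + x/X(2)) = 150*(5/(-10) + 1/((-1 + 2)/2)) = 150*(5*(-⅒) + 1/((½)*1)) = 150*(-½ + 1/(½)) = 150*(-½ + 1*2) = 150*(-½ + 2) = 150*(3/2) = 225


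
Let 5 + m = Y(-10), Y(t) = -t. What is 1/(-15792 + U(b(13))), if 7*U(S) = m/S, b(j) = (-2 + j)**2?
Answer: -847/13375819 ≈ -6.3323e-5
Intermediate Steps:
m = 5 (m = -5 - 1*(-10) = -5 + 10 = 5)
U(S) = 5/(7*S) (U(S) = (5/S)/7 = 5/(7*S))
1/(-15792 + U(b(13))) = 1/(-15792 + 5/(7*((-2 + 13)**2))) = 1/(-15792 + 5/(7*(11**2))) = 1/(-15792 + (5/7)/121) = 1/(-15792 + (5/7)*(1/121)) = 1/(-15792 + 5/847) = 1/(-13375819/847) = -847/13375819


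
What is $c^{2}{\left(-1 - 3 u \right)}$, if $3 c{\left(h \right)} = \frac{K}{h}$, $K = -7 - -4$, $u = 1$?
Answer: $\frac{1}{16} \approx 0.0625$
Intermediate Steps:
$K = -3$ ($K = -7 + 4 = -3$)
$c{\left(h \right)} = - \frac{1}{h}$ ($c{\left(h \right)} = \frac{\left(-3\right) \frac{1}{h}}{3} = - \frac{1}{h}$)
$c^{2}{\left(-1 - 3 u \right)} = \left(- \frac{1}{-1 - 3}\right)^{2} = \left(- \frac{1}{-4}\right)^{2} = \left(\left(-1\right) \left(- \frac{1}{4}\right)\right)^{2} = \left(\frac{1}{4}\right)^{2} = \frac{1}{16}$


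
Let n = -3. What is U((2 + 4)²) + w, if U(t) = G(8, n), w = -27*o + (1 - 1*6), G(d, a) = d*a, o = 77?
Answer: -2108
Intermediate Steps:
G(d, a) = a*d
w = -2084 (w = -27*77 + (1 - 1*6) = -2079 + (1 - 6) = -2079 - 5 = -2084)
U(t) = -24 (U(t) = -3*8 = -24)
U((2 + 4)²) + w = -24 - 2084 = -2108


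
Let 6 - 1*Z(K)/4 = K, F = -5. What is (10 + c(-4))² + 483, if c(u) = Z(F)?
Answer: 3399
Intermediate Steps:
Z(K) = 24 - 4*K
c(u) = 44 (c(u) = 24 - 4*(-5) = 24 + 20 = 44)
(10 + c(-4))² + 483 = (10 + 44)² + 483 = 54² + 483 = 2916 + 483 = 3399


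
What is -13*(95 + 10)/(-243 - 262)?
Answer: 273/101 ≈ 2.7030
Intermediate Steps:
-13*(95 + 10)/(-243 - 262) = -1365/(-505) = -1365*(-1)/505 = -13*(-21/101) = 273/101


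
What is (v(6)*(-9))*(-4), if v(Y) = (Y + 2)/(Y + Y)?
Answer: 24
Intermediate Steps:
v(Y) = (2 + Y)/(2*Y) (v(Y) = (2 + Y)/((2*Y)) = (2 + Y)*(1/(2*Y)) = (2 + Y)/(2*Y))
(v(6)*(-9))*(-4) = (((1/2)*(2 + 6)/6)*(-9))*(-4) = (((1/2)*(1/6)*8)*(-9))*(-4) = ((2/3)*(-9))*(-4) = -6*(-4) = 24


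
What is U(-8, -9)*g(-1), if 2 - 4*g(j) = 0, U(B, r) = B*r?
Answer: 36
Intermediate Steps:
g(j) = ½ (g(j) = ½ - ¼*0 = ½ + 0 = ½)
U(-8, -9)*g(-1) = -8*(-9)*(½) = 72*(½) = 36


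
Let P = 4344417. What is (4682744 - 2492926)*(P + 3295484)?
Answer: 16729992728018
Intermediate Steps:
(4682744 - 2492926)*(P + 3295484) = (4682744 - 2492926)*(4344417 + 3295484) = 2189818*7639901 = 16729992728018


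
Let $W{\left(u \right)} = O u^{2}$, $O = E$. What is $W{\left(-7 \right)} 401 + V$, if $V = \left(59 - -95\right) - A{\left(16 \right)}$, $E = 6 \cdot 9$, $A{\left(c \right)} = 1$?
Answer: $1061199$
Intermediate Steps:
$E = 54$
$O = 54$
$V = 153$ ($V = \left(59 - -95\right) - 1 = \left(59 + 95\right) - 1 = 154 - 1 = 153$)
$W{\left(u \right)} = 54 u^{2}$
$W{\left(-7 \right)} 401 + V = 54 \left(-7\right)^{2} \cdot 401 + 153 = 54 \cdot 49 \cdot 401 + 153 = 2646 \cdot 401 + 153 = 1061046 + 153 = 1061199$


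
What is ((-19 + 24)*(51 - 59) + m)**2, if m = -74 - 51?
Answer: 27225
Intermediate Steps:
m = -125
((-19 + 24)*(51 - 59) + m)**2 = ((-19 + 24)*(51 - 59) - 125)**2 = (5*(-8) - 125)**2 = (-40 - 125)**2 = (-165)**2 = 27225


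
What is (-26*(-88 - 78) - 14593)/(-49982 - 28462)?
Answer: 10277/78444 ≈ 0.13101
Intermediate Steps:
(-26*(-88 - 78) - 14593)/(-49982 - 28462) = (-26*(-166) - 14593)/(-78444) = (4316 - 14593)*(-1/78444) = -10277*(-1/78444) = 10277/78444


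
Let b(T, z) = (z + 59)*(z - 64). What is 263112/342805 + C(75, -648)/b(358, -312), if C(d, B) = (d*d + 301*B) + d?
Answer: -9970030701/8152588510 ≈ -1.2229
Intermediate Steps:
b(T, z) = (-64 + z)*(59 + z) (b(T, z) = (59 + z)*(-64 + z) = (-64 + z)*(59 + z))
C(d, B) = d + d² + 301*B (C(d, B) = (d² + 301*B) + d = d + d² + 301*B)
263112/342805 + C(75, -648)/b(358, -312) = 263112/342805 + (75 + 75² + 301*(-648))/(-3776 + (-312)² - 5*(-312)) = 263112*(1/342805) + (75 + 5625 - 195048)/(-3776 + 97344 + 1560) = 263112/342805 - 189348/95128 = 263112/342805 - 189348*1/95128 = 263112/342805 - 47337/23782 = -9970030701/8152588510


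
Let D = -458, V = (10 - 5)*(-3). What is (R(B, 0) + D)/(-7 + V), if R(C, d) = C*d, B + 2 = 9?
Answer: 229/11 ≈ 20.818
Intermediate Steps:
B = 7 (B = -2 + 9 = 7)
V = -15 (V = 5*(-3) = -15)
(R(B, 0) + D)/(-7 + V) = (7*0 - 458)/(-7 - 15) = (0 - 458)/(-22) = -458*(-1/22) = 229/11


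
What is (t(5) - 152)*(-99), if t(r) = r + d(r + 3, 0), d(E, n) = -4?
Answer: 14949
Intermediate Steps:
t(r) = -4 + r (t(r) = r - 4 = -4 + r)
(t(5) - 152)*(-99) = ((-4 + 5) - 152)*(-99) = (1 - 152)*(-99) = -151*(-99) = 14949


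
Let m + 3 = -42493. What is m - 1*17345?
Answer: -59841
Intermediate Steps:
m = -42496 (m = -3 - 42493 = -42496)
m - 1*17345 = -42496 - 1*17345 = -42496 - 17345 = -59841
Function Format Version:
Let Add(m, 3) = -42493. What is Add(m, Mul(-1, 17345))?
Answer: -59841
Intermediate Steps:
m = -42496 (m = Add(-3, -42493) = -42496)
Add(m, Mul(-1, 17345)) = Add(-42496, Mul(-1, 17345)) = Add(-42496, -17345) = -59841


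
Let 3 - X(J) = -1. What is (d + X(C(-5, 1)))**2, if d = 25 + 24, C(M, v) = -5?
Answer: 2809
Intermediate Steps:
X(J) = 4 (X(J) = 3 - 1*(-1) = 3 + 1 = 4)
d = 49
(d + X(C(-5, 1)))**2 = (49 + 4)**2 = 53**2 = 2809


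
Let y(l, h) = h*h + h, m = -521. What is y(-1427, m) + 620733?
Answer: 891653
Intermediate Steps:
y(l, h) = h + h**2 (y(l, h) = h**2 + h = h + h**2)
y(-1427, m) + 620733 = -521*(1 - 521) + 620733 = -521*(-520) + 620733 = 270920 + 620733 = 891653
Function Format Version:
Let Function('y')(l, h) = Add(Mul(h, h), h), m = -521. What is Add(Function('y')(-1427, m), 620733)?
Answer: 891653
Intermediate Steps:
Function('y')(l, h) = Add(h, Pow(h, 2)) (Function('y')(l, h) = Add(Pow(h, 2), h) = Add(h, Pow(h, 2)))
Add(Function('y')(-1427, m), 620733) = Add(Mul(-521, Add(1, -521)), 620733) = Add(Mul(-521, -520), 620733) = Add(270920, 620733) = 891653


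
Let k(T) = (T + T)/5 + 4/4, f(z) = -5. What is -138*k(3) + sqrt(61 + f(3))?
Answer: -1518/5 + 2*sqrt(14) ≈ -296.12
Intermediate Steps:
k(T) = 1 + 2*T/5 (k(T) = (2*T)*(1/5) + 4*(1/4) = 2*T/5 + 1 = 1 + 2*T/5)
-138*k(3) + sqrt(61 + f(3)) = -138*(1 + (2/5)*3) + sqrt(61 - 5) = -138*(1 + 6/5) + sqrt(56) = -138*11/5 + 2*sqrt(14) = -1518/5 + 2*sqrt(14)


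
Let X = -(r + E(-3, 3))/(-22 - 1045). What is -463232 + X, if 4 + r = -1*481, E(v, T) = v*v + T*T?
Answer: -494269011/1067 ≈ -4.6323e+5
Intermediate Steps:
E(v, T) = T² + v² (E(v, T) = v² + T² = T² + v²)
r = -485 (r = -4 - 1*481 = -4 - 481 = -485)
X = -467/1067 (X = -(-485 + (3² + (-3)²))/(-22 - 1045) = -(-485 + (9 + 9))/(-1067) = -(-485 + 18)*(-1)/1067 = -(-467)*(-1)/1067 = -1*467/1067 = -467/1067 ≈ -0.43768)
-463232 + X = -463232 - 467/1067 = -494269011/1067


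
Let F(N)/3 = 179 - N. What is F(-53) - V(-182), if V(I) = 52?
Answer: 644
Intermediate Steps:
F(N) = 537 - 3*N (F(N) = 3*(179 - N) = 537 - 3*N)
F(-53) - V(-182) = (537 - 3*(-53)) - 1*52 = (537 + 159) - 52 = 696 - 52 = 644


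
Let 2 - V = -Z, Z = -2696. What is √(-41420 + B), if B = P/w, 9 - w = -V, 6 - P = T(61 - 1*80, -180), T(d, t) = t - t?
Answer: I*√33178457290/895 ≈ 203.52*I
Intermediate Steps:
V = -2694 (V = 2 - (-1)*(-2696) = 2 - 1*2696 = 2 - 2696 = -2694)
T(d, t) = 0
P = 6 (P = 6 - 1*0 = 6 + 0 = 6)
w = -2685 (w = 9 - (-1)*(-2694) = 9 - 1*2694 = 9 - 2694 = -2685)
B = -2/895 (B = 6/(-2685) = 6*(-1/2685) = -2/895 ≈ -0.0022346)
√(-41420 + B) = √(-41420 - 2/895) = √(-37070902/895) = I*√33178457290/895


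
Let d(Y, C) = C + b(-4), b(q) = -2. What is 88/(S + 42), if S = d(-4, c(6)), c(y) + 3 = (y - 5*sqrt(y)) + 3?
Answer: 2024/983 + 220*sqrt(6)/983 ≈ 2.6072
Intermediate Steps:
c(y) = y - 5*sqrt(y) (c(y) = -3 + ((y - 5*sqrt(y)) + 3) = -3 + (3 + y - 5*sqrt(y)) = y - 5*sqrt(y))
d(Y, C) = -2 + C (d(Y, C) = C - 2 = -2 + C)
S = 4 - 5*sqrt(6) (S = -2 + (6 - 5*sqrt(6)) = 4 - 5*sqrt(6) ≈ -8.2475)
88/(S + 42) = 88/((4 - 5*sqrt(6)) + 42) = 88/(46 - 5*sqrt(6))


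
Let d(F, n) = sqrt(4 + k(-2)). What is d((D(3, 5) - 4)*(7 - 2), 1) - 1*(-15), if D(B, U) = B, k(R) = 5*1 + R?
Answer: 15 + sqrt(7) ≈ 17.646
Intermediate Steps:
k(R) = 5 + R
d(F, n) = sqrt(7) (d(F, n) = sqrt(4 + (5 - 2)) = sqrt(4 + 3) = sqrt(7))
d((D(3, 5) - 4)*(7 - 2), 1) - 1*(-15) = sqrt(7) - 1*(-15) = sqrt(7) + 15 = 15 + sqrt(7)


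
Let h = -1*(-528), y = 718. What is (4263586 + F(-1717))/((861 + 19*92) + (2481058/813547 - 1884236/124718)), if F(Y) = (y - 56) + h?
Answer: 216360519532913448/131747987989433 ≈ 1642.2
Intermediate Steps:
h = 528
F(Y) = 1190 (F(Y) = (718 - 56) + 528 = 662 + 528 = 1190)
(4263586 + F(-1717))/((861 + 19*92) + (2481058/813547 - 1884236/124718)) = (4263586 + 1190)/((861 + 19*92) + (2481058/813547 - 1884236/124718)) = 4264776/((861 + 1748) + (2481058*(1/813547) - 1884236*1/124718)) = 4264776/(2609 + (2481058/813547 - 942118/62359)) = 4264776/(2609 - 611740976724/50731977373) = 4264776/(131747987989433/50731977373) = 4264776*(50731977373/131747987989433) = 216360519532913448/131747987989433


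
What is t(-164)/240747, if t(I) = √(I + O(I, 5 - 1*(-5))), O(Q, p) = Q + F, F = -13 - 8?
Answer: I*√349/240747 ≈ 7.7598e-5*I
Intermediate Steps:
F = -21
O(Q, p) = -21 + Q (O(Q, p) = Q - 21 = -21 + Q)
t(I) = √(-21 + 2*I) (t(I) = √(I + (-21 + I)) = √(-21 + 2*I))
t(-164)/240747 = √(-21 + 2*(-164))/240747 = √(-21 - 328)*(1/240747) = √(-349)*(1/240747) = (I*√349)*(1/240747) = I*√349/240747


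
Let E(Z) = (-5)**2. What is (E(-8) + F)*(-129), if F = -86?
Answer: 7869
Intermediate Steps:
E(Z) = 25
(E(-8) + F)*(-129) = (25 - 86)*(-129) = -61*(-129) = 7869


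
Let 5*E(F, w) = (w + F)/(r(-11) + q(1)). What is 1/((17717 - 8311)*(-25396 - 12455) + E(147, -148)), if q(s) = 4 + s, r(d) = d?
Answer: -30/10680795179 ≈ -2.8088e-9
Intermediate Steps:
E(F, w) = -F/30 - w/30 (E(F, w) = ((w + F)/(-11 + (4 + 1)))/5 = ((F + w)/(-11 + 5))/5 = ((F + w)/(-6))/5 = ((F + w)*(-⅙))/5 = (-F/6 - w/6)/5 = -F/30 - w/30)
1/((17717 - 8311)*(-25396 - 12455) + E(147, -148)) = 1/((17717 - 8311)*(-25396 - 12455) + (-1/30*147 - 1/30*(-148))) = 1/(9406*(-37851) + (-49/10 + 74/15)) = 1/(-356026506 + 1/30) = 1/(-10680795179/30) = -30/10680795179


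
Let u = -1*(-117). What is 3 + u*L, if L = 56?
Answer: 6555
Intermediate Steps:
u = 117
3 + u*L = 3 + 117*56 = 3 + 6552 = 6555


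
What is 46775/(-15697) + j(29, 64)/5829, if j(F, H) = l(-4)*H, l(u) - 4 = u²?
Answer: -252559315/91497813 ≈ -2.7603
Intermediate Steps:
l(u) = 4 + u²
j(F, H) = 20*H (j(F, H) = (4 + (-4)²)*H = (4 + 16)*H = 20*H)
46775/(-15697) + j(29, 64)/5829 = 46775/(-15697) + (20*64)/5829 = 46775*(-1/15697) + 1280*(1/5829) = -46775/15697 + 1280/5829 = -252559315/91497813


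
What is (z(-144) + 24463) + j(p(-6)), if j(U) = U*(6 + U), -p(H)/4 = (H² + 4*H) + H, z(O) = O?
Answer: 24751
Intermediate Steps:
p(H) = -20*H - 4*H² (p(H) = -4*((H² + 4*H) + H) = -4*(H² + 5*H) = -20*H - 4*H²)
(z(-144) + 24463) + j(p(-6)) = (-144 + 24463) + (-4*(-6)*(5 - 6))*(6 - 4*(-6)*(5 - 6)) = 24319 + (-4*(-6)*(-1))*(6 - 4*(-6)*(-1)) = 24319 - 24*(6 - 24) = 24319 - 24*(-18) = 24319 + 432 = 24751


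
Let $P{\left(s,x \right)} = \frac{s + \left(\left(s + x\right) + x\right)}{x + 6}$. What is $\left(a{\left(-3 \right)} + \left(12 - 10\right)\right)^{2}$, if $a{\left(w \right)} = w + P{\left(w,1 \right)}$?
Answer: $\frac{121}{49} \approx 2.4694$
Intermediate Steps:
$P{\left(s,x \right)} = \frac{2 s + 2 x}{6 + x}$ ($P{\left(s,x \right)} = \frac{s + \left(s + 2 x\right)}{6 + x} = \frac{2 s + 2 x}{6 + x}$)
$a{\left(w \right)} = \frac{2}{7} + \frac{9 w}{7}$ ($a{\left(w \right)} = w + \frac{2 \left(w + 1\right)}{6 + 1} = w + \frac{2 \left(1 + w\right)}{7} = w + 2 \cdot \frac{1}{7} \left(1 + w\right) = w + \left(\frac{2}{7} + \frac{2 w}{7}\right) = \frac{2}{7} + \frac{9 w}{7}$)
$\left(a{\left(-3 \right)} + \left(12 - 10\right)\right)^{2} = \left(\left(\frac{2}{7} + \frac{9}{7} \left(-3\right)\right) + \left(12 - 10\right)\right)^{2} = \left(\left(\frac{2}{7} - \frac{27}{7}\right) + \left(12 - 10\right)\right)^{2} = \left(- \frac{25}{7} + 2\right)^{2} = \left(- \frac{11}{7}\right)^{2} = \frac{121}{49}$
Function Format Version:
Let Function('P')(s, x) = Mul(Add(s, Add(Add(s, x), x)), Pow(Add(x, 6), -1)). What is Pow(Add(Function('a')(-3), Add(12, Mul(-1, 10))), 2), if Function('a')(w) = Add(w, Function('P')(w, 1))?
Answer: Rational(121, 49) ≈ 2.4694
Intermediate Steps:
Function('P')(s, x) = Mul(Pow(Add(6, x), -1), Add(Mul(2, s), Mul(2, x))) (Function('P')(s, x) = Mul(Add(s, Add(s, Mul(2, x))), Pow(Add(6, x), -1)) = Mul(Add(Mul(2, s), Mul(2, x)), Pow(Add(6, x), -1)) = Mul(Pow(Add(6, x), -1), Add(Mul(2, s), Mul(2, x))))
Function('a')(w) = Add(Rational(2, 7), Mul(Rational(9, 7), w)) (Function('a')(w) = Add(w, Mul(2, Pow(Add(6, 1), -1), Add(w, 1))) = Add(w, Mul(2, Pow(7, -1), Add(1, w))) = Add(w, Mul(2, Rational(1, 7), Add(1, w))) = Add(w, Add(Rational(2, 7), Mul(Rational(2, 7), w))) = Add(Rational(2, 7), Mul(Rational(9, 7), w)))
Pow(Add(Function('a')(-3), Add(12, Mul(-1, 10))), 2) = Pow(Add(Add(Rational(2, 7), Mul(Rational(9, 7), -3)), Add(12, Mul(-1, 10))), 2) = Pow(Add(Add(Rational(2, 7), Rational(-27, 7)), Add(12, -10)), 2) = Pow(Add(Rational(-25, 7), 2), 2) = Pow(Rational(-11, 7), 2) = Rational(121, 49)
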